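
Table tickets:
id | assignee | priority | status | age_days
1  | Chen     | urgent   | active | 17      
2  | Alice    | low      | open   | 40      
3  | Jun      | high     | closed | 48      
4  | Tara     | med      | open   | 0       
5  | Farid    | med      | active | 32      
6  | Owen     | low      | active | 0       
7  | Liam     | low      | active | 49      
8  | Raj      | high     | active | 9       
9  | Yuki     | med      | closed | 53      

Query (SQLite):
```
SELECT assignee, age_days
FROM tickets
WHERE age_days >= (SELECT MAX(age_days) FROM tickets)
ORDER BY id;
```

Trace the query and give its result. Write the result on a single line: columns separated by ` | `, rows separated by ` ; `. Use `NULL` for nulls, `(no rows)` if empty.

Scalar subquery: MAX(age_days) over all tickets rows = 53.
Keep rows where age_days >= that value.

Yuki | 53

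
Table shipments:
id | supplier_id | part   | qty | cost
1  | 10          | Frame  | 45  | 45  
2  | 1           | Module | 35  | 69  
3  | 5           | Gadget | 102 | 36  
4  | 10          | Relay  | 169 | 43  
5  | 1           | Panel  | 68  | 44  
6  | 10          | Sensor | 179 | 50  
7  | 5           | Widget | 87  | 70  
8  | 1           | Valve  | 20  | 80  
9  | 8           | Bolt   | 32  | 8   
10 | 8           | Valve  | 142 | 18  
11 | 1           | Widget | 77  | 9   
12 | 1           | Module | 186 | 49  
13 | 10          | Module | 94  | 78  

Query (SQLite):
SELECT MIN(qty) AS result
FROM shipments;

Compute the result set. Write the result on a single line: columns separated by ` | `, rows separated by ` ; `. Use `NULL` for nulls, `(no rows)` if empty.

20

All qty values: [45, 35, 102, 169, 68, 179, 87, 20, 32, 142, 77, 186, 94].
MIN of non-NULL values = 20.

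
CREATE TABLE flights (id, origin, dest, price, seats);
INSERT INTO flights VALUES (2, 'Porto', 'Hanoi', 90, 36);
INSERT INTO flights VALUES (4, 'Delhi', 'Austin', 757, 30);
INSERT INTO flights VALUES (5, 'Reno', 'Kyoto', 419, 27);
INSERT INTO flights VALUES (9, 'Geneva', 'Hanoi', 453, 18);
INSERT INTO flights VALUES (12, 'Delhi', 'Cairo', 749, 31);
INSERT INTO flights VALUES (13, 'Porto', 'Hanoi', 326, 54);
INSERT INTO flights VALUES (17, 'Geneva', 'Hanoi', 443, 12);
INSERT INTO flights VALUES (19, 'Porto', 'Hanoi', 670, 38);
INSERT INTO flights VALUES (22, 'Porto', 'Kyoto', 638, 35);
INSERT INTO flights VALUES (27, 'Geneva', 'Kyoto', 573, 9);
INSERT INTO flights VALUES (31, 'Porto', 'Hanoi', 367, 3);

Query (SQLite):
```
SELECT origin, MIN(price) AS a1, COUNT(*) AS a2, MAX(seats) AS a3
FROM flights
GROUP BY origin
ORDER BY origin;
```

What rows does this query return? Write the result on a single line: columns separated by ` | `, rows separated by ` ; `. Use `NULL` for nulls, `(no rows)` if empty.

Delhi | 749 | 2 | 31 ; Geneva | 443 | 3 | 18 ; Porto | 90 | 5 | 54 ; Reno | 419 | 1 | 27

Group flights by origin.
Per group compute: MIN(price), COUNT(*), MAX(seats).
  Delhi: ids {4, 12} → MIN(price)=749, COUNT(*)=2, MAX(seats)=31
  Geneva: ids {9, 17, 27} → MIN(price)=443, COUNT(*)=3, MAX(seats)=18
  Porto: ids {2, 13, 19, 22, 31} → MIN(price)=90, COUNT(*)=5, MAX(seats)=54
  Reno: ids {5} → MIN(price)=419, COUNT(*)=1, MAX(seats)=27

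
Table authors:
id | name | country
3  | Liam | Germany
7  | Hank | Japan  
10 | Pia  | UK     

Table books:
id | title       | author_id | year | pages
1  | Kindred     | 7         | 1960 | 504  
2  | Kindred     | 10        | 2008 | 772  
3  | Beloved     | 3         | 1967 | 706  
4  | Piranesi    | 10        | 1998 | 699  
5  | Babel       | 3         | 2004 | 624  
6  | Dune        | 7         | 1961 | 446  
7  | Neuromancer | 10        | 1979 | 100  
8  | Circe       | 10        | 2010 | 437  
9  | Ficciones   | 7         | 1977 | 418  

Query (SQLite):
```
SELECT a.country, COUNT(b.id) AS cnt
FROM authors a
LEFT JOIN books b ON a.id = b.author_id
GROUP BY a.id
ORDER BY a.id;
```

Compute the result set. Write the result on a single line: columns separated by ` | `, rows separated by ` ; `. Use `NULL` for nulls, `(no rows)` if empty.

LEFT JOIN keeps every authors row; unmatched ones get NULL for books columns.
Group by authors.id and compute COUNT(b.id). COUNT(col) of an all-NULL group is 0.
  3: ids {3, 5} → COUNT(b.id)=2
  7: ids {1, 6, 9} → COUNT(b.id)=3
  10: ids {2, 4, 7, 8} → COUNT(b.id)=4

Germany | 2 ; Japan | 3 ; UK | 4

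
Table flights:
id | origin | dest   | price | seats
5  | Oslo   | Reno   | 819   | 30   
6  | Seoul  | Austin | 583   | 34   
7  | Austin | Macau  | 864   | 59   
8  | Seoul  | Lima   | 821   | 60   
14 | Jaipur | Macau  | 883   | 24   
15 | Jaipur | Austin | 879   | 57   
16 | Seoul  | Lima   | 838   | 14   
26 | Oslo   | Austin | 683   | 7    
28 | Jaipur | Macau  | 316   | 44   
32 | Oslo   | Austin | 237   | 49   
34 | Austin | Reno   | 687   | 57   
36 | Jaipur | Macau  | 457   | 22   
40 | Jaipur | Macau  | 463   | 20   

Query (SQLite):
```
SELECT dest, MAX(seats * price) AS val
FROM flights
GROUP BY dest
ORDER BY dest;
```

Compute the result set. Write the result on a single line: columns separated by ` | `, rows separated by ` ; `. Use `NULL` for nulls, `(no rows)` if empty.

Austin | 50103 ; Lima | 49260 ; Macau | 50976 ; Reno | 39159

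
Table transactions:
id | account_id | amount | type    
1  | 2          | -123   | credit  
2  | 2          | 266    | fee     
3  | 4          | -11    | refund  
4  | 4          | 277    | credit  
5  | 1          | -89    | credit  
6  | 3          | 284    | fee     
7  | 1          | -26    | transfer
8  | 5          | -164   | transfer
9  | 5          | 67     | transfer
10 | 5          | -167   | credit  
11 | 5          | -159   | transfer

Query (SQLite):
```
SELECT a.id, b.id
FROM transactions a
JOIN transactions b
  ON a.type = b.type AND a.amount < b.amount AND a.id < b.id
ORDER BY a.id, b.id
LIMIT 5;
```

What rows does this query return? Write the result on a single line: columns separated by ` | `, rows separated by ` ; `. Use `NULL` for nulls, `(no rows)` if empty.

1 | 4 ; 1 | 5 ; 2 | 6 ; 7 | 9 ; 8 | 9

Pairs (a,b) with same type, a.amount < b.amount, a.id < b.id.
type groups: credit:{1,4,5,10} fee:{2,6} refund:{3} transfer:{7,8,9,11}
Ordered by (a.id, b.id); first 5.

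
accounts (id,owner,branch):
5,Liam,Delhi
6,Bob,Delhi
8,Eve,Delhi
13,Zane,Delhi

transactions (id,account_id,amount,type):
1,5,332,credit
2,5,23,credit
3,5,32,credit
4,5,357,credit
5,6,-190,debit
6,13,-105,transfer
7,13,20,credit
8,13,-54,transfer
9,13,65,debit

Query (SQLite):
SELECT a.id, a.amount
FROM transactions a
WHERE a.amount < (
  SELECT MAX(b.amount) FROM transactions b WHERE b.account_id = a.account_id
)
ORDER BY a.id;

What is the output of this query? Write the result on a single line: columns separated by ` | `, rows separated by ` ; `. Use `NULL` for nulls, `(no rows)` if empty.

1 | 332 ; 2 | 23 ; 3 | 32 ; 6 | -105 ; 7 | 20 ; 8 | -54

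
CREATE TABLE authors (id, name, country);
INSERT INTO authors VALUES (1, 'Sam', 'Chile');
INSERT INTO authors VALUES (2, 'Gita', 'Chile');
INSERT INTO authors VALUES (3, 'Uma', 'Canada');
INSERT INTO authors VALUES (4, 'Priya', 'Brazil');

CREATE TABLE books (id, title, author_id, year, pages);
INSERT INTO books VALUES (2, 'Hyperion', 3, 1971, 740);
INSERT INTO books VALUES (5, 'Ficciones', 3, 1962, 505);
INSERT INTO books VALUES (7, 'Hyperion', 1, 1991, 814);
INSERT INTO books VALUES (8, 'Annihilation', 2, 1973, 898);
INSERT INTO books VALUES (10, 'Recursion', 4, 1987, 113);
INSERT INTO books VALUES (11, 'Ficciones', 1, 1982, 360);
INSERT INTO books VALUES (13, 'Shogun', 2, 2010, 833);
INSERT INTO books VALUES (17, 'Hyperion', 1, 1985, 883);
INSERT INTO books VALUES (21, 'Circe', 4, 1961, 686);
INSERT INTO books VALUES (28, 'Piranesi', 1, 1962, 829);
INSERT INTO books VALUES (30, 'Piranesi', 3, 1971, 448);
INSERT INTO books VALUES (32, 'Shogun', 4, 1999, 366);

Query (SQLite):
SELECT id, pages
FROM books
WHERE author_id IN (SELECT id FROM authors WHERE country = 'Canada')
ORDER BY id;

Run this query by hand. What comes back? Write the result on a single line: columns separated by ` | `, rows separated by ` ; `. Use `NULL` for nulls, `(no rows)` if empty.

Inner query: authors.id where country = 'Canada'.
Outer: keep books rows whose author_id is in that set.
Inner query → {3}

2 | 740 ; 5 | 505 ; 30 | 448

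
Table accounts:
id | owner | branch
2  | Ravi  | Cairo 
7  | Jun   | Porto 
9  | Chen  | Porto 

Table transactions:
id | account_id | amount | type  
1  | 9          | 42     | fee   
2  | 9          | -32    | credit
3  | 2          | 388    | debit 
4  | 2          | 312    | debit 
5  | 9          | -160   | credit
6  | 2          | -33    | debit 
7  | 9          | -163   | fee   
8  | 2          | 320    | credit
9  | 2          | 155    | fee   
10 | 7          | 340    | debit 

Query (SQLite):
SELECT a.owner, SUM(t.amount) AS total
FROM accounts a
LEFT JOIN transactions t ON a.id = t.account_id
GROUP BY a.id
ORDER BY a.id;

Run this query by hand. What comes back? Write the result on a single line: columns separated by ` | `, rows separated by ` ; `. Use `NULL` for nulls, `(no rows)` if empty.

LEFT JOIN keeps every accounts row; unmatched ones get NULL for transactions columns.
Group by accounts.id and compute SUM(t.amount). SUM over an all-NULL group is NULL.
  2: ids {3, 4, 6, 8, 9} → SUM(t.amount)=1142
  7: ids {10} → SUM(t.amount)=340
  9: ids {1, 2, 5, 7} → SUM(t.amount)=-313

Ravi | 1142 ; Jun | 340 ; Chen | -313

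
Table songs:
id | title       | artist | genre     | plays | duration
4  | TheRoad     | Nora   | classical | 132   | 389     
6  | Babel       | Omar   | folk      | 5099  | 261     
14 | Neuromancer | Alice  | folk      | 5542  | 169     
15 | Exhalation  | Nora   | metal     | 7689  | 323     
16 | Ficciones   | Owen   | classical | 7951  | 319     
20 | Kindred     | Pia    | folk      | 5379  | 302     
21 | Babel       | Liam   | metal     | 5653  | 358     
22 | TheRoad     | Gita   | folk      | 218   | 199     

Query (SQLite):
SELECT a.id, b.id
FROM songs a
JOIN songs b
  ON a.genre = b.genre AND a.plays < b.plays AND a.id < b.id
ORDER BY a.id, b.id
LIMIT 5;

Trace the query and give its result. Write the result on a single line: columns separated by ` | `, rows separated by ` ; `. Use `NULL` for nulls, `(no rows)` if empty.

Pairs (a,b) with same genre, a.plays < b.plays, a.id < b.id.
genre groups: classical:{4,16} folk:{6,14,20,22} metal:{15,21}
Ordered by (a.id, b.id); first 5.

4 | 16 ; 6 | 14 ; 6 | 20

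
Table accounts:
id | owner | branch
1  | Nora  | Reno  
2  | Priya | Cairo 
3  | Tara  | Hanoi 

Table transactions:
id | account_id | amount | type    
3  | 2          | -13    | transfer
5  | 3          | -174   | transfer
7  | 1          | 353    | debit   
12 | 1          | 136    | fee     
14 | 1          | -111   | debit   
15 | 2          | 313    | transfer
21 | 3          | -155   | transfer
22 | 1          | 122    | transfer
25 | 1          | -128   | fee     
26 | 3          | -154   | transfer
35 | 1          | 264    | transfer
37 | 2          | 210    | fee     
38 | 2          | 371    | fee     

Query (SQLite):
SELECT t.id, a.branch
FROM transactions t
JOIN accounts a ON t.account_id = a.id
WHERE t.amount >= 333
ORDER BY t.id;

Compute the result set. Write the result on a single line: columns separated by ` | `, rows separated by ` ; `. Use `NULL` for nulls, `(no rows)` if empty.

7 | Reno ; 38 | Cairo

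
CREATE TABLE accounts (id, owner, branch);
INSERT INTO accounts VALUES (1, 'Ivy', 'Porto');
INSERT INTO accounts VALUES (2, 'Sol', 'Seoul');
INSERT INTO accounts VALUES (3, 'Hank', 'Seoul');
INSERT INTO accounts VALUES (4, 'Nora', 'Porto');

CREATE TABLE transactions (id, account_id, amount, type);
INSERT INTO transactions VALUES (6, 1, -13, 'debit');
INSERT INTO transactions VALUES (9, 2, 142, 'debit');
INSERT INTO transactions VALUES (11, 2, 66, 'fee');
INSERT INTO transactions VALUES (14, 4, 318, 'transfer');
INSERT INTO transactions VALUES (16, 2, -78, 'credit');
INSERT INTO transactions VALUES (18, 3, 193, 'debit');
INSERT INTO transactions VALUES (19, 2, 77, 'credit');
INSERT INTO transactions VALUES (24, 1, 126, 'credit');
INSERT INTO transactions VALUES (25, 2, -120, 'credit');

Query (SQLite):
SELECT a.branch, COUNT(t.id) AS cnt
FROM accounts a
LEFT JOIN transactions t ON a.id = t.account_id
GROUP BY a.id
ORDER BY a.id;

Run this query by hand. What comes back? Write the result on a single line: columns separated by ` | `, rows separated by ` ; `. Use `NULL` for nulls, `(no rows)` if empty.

Porto | 2 ; Seoul | 5 ; Seoul | 1 ; Porto | 1

LEFT JOIN keeps every accounts row; unmatched ones get NULL for transactions columns.
Group by accounts.id and compute COUNT(t.id). COUNT(col) of an all-NULL group is 0.
  1: ids {6, 24} → COUNT(t.id)=2
  2: ids {9, 11, 16, 19, 25} → COUNT(t.id)=5
  3: ids {18} → COUNT(t.id)=1
  4: ids {14} → COUNT(t.id)=1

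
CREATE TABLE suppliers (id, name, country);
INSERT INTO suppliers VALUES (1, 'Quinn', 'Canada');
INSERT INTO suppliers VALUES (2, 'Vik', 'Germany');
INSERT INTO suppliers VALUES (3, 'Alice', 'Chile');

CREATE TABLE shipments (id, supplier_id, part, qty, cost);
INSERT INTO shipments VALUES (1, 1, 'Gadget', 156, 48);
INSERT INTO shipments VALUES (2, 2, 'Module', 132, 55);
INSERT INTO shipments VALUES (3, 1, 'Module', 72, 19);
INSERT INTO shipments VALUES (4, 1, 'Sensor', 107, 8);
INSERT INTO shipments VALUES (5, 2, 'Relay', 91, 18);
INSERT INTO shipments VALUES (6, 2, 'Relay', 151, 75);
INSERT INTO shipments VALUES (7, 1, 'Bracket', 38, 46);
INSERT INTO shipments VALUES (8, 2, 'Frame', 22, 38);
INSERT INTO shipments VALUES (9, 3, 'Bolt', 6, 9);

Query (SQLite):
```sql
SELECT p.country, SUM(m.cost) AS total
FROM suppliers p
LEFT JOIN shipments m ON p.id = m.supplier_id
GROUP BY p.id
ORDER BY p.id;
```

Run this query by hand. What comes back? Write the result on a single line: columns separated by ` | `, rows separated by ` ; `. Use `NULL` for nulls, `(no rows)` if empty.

LEFT JOIN keeps every suppliers row; unmatched ones get NULL for shipments columns.
Group by suppliers.id and compute SUM(m.cost). SUM over an all-NULL group is NULL.
  1: ids {1, 3, 4, 7} → SUM(m.cost)=121
  2: ids {2, 5, 6, 8} → SUM(m.cost)=186
  3: ids {9} → SUM(m.cost)=9

Canada | 121 ; Germany | 186 ; Chile | 9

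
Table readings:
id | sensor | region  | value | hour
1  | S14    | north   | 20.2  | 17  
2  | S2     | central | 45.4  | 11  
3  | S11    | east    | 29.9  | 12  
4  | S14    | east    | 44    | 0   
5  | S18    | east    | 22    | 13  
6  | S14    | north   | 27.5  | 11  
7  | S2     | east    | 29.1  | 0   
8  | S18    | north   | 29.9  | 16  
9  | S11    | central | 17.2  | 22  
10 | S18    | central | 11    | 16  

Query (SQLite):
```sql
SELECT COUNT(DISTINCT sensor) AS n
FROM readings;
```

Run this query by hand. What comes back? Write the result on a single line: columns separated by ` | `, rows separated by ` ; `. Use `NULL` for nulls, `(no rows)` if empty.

Count distinct non-NULL sensor values.

4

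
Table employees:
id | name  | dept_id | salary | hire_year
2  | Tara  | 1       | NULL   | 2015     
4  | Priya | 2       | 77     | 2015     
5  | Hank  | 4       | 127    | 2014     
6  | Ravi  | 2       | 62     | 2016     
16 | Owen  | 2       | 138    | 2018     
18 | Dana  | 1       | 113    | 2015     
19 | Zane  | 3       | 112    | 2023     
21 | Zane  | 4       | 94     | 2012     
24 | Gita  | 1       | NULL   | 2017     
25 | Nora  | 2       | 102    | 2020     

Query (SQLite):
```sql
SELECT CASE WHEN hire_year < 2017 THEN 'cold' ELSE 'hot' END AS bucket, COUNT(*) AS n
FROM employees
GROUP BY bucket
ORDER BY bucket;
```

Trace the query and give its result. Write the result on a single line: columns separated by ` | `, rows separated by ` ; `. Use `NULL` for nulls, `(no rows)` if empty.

Bucket rows by hire_year < 2017 → 'cold' else 'hot'; count each bucket.

cold | 6 ; hot | 4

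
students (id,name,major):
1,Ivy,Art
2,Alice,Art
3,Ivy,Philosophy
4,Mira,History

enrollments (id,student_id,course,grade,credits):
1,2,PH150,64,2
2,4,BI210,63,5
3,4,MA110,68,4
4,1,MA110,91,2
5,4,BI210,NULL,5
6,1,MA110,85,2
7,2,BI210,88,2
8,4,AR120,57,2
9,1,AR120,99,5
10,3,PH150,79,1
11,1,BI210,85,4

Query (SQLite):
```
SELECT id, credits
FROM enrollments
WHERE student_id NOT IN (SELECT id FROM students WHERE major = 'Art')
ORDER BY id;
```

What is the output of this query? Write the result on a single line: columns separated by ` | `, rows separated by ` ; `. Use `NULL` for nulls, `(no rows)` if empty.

2 | 5 ; 3 | 4 ; 5 | 5 ; 8 | 2 ; 10 | 1

Inner query: students.id where major = 'Art'.
Outer: keep enrollments rows whose student_id is not in that set.
Inner query → {1, 2}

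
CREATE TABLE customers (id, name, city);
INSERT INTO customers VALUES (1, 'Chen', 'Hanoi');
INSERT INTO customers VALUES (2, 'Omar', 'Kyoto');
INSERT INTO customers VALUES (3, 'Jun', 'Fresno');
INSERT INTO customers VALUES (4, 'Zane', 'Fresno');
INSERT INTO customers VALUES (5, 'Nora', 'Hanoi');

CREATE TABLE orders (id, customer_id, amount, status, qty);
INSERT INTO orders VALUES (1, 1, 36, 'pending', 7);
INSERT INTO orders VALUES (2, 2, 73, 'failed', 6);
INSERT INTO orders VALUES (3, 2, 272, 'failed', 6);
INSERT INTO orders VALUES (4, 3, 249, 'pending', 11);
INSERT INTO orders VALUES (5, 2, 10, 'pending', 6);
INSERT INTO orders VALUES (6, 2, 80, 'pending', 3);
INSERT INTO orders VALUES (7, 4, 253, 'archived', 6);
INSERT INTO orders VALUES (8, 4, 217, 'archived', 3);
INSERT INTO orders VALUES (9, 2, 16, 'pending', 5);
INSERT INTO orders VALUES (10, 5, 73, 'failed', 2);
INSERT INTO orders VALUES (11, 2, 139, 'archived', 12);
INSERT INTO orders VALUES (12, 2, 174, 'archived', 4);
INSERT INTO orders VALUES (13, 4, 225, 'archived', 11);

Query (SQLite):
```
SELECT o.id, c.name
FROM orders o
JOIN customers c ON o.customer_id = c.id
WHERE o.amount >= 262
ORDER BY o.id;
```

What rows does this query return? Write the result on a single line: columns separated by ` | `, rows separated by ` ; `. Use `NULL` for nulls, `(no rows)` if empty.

3 | Omar

Each orders row matches the customers row where customer_id = customers.id.
Then keep rows with o.amount >= 262.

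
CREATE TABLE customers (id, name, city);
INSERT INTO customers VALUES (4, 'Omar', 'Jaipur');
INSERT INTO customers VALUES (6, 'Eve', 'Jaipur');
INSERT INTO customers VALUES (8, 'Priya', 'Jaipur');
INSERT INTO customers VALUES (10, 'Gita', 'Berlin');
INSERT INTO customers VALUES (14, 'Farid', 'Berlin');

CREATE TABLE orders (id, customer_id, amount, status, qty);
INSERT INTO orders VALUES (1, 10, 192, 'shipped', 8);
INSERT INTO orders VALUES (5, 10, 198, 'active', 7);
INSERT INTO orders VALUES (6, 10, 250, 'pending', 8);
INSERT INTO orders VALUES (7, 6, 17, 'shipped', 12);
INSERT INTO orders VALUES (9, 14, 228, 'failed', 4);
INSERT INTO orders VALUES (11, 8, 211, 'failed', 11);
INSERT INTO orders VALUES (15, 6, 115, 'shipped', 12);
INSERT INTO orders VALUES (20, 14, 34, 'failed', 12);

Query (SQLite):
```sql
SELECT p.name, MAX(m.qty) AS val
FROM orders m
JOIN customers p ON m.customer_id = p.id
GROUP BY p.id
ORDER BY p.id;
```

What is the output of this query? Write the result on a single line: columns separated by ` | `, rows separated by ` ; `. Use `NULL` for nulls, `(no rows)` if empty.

Eve | 12 ; Priya | 11 ; Gita | 8 ; Farid | 12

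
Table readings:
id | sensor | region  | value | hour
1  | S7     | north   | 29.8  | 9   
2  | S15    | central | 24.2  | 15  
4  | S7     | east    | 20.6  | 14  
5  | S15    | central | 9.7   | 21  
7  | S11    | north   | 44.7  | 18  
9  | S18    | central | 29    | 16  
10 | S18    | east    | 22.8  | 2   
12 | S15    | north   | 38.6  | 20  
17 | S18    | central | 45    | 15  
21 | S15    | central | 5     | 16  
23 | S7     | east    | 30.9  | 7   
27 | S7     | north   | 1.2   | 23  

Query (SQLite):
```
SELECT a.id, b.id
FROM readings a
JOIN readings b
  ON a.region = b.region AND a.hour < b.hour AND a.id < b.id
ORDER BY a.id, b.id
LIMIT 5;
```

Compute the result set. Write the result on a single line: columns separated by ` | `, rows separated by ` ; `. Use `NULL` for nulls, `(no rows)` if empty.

1 | 7 ; 1 | 12 ; 1 | 27 ; 2 | 5 ; 2 | 9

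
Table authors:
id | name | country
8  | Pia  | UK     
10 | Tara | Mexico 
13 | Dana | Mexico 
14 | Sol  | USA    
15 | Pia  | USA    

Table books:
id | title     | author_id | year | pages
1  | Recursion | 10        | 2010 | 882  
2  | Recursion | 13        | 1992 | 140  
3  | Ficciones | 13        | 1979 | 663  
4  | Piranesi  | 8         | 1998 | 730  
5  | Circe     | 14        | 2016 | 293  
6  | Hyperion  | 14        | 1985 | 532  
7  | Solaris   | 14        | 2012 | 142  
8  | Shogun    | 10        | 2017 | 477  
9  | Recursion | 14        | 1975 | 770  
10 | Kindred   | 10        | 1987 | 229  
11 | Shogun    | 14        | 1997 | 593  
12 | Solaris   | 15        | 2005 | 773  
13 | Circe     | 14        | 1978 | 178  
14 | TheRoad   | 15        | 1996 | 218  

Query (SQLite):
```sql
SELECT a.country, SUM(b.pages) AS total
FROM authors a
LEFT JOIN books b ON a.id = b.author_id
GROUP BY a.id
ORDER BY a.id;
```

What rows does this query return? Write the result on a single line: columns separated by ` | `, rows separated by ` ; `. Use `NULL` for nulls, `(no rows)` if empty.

LEFT JOIN keeps every authors row; unmatched ones get NULL for books columns.
Group by authors.id and compute SUM(b.pages). SUM over an all-NULL group is NULL.
  8: ids {4} → SUM(b.pages)=730
  10: ids {1, 8, 10} → SUM(b.pages)=1588
  13: ids {2, 3} → SUM(b.pages)=803
  14: ids {5, 6, 7, 9, 11, 13} → SUM(b.pages)=2508
  15: ids {12, 14} → SUM(b.pages)=991

UK | 730 ; Mexico | 1588 ; Mexico | 803 ; USA | 2508 ; USA | 991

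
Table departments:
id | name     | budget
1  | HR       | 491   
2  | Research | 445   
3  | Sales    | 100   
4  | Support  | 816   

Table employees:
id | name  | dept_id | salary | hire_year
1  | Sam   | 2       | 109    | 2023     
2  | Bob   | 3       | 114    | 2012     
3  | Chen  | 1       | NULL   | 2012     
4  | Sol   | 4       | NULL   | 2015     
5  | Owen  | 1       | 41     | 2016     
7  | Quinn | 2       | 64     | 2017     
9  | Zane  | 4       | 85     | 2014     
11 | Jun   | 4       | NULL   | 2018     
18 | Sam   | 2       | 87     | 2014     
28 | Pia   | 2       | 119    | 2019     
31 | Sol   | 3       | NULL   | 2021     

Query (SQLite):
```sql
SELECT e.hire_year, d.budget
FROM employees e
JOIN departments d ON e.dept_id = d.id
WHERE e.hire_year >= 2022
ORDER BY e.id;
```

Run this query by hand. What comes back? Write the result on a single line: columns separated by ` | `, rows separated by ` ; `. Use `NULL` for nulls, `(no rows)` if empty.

Each employees row matches the departments row where dept_id = departments.id.
Then keep rows with e.hire_year >= 2022.

2023 | 445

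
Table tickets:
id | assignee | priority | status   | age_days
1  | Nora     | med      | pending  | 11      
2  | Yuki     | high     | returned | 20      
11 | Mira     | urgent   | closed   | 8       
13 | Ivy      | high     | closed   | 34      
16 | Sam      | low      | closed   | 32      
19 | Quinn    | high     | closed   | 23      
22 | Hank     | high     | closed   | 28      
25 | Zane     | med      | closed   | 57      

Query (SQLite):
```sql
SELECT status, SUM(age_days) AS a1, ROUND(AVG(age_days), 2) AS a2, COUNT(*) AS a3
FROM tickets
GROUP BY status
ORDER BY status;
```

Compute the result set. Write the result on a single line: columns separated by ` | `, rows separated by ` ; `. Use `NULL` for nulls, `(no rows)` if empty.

Group tickets by status.
Per group compute: SUM(age_days), ROUND(AVG(age_days), 2), COUNT(*).
  closed: ids {11, 13, 16, 19, 22, 25} → SUM(age_days)=182, ROUND(AVG(age_days), 2)=30.33, COUNT(*)=6
  pending: ids {1} → SUM(age_days)=11, ROUND(AVG(age_days), 2)=11, COUNT(*)=1
  returned: ids {2} → SUM(age_days)=20, ROUND(AVG(age_days), 2)=20, COUNT(*)=1

closed | 182 | 30.33 | 6 ; pending | 11 | 11 | 1 ; returned | 20 | 20 | 1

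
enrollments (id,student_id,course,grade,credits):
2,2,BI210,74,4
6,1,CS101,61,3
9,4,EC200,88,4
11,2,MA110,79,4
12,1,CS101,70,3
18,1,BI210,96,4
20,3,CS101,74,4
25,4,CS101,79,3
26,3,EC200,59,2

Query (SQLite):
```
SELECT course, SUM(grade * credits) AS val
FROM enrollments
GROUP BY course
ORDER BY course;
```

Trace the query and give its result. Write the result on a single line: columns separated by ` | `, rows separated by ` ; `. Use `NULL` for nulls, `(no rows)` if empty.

For each row compute grade * credits.
Group by course; take SUM of the expression per group.
  BI210: ids {2, 18} → SUM(grade * credits)=680
  CS101: ids {6, 12, 20, 25} → SUM(grade * credits)=926
  EC200: ids {9, 26} → SUM(grade * credits)=470
  MA110: ids {11} → SUM(grade * credits)=316

BI210 | 680 ; CS101 | 926 ; EC200 | 470 ; MA110 | 316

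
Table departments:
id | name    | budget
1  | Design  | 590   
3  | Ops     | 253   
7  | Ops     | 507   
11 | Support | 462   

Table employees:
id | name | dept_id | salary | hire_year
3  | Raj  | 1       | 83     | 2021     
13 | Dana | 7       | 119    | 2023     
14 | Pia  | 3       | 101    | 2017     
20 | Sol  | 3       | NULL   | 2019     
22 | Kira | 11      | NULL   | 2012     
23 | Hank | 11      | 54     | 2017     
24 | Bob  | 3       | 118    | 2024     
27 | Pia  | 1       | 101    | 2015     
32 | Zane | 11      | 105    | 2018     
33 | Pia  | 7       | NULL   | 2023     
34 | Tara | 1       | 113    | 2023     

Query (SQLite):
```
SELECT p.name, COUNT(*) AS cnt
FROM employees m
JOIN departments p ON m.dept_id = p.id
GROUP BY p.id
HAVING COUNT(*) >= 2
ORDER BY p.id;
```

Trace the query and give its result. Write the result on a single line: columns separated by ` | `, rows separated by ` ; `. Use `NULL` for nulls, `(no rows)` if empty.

Join each employees row to its departments via dept_id.
Group joined rows by departments.id; compute COUNT(*) per group.
HAVING: keep groups with count ≥ 2.
  1: ids {3, 27, 34} → COUNT(*)=3
  3: ids {14, 20, 24} → COUNT(*)=3
  7: ids {13, 33} → COUNT(*)=2
  11: ids {22, 23, 32} → COUNT(*)=3

Design | 3 ; Ops | 3 ; Ops | 2 ; Support | 3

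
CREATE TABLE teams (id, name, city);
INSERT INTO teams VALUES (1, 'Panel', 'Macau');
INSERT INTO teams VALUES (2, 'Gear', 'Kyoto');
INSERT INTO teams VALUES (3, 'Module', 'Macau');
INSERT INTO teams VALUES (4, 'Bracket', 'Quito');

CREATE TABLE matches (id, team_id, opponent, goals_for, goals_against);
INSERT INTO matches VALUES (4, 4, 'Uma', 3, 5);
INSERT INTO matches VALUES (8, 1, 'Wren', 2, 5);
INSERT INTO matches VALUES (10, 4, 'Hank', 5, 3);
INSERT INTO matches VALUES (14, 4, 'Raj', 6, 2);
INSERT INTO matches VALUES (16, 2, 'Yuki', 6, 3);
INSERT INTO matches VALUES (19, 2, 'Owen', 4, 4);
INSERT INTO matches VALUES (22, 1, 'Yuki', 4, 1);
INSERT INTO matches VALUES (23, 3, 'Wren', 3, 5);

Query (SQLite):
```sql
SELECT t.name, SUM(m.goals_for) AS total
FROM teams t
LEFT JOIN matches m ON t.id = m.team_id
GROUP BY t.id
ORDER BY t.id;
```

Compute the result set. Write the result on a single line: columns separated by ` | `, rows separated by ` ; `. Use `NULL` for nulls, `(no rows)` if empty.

LEFT JOIN keeps every teams row; unmatched ones get NULL for matches columns.
Group by teams.id and compute SUM(m.goals_for). SUM over an all-NULL group is NULL.
  1: ids {8, 22} → SUM(m.goals_for)=6
  2: ids {16, 19} → SUM(m.goals_for)=10
  3: ids {23} → SUM(m.goals_for)=3
  4: ids {4, 10, 14} → SUM(m.goals_for)=14

Panel | 6 ; Gear | 10 ; Module | 3 ; Bracket | 14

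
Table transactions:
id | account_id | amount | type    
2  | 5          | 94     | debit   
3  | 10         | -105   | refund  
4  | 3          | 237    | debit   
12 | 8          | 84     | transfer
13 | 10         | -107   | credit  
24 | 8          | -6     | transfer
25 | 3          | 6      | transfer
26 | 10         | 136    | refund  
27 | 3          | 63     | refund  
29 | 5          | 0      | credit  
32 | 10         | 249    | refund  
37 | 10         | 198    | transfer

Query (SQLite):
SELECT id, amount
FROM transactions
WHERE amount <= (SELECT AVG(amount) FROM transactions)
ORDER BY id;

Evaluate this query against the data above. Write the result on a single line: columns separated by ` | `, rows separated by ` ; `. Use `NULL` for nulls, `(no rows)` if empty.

3 | -105 ; 13 | -107 ; 24 | -6 ; 25 | 6 ; 27 | 63 ; 29 | 0

Scalar subquery: AVG(amount) over all transactions rows = 70.75.
Keep rows where amount <= that value.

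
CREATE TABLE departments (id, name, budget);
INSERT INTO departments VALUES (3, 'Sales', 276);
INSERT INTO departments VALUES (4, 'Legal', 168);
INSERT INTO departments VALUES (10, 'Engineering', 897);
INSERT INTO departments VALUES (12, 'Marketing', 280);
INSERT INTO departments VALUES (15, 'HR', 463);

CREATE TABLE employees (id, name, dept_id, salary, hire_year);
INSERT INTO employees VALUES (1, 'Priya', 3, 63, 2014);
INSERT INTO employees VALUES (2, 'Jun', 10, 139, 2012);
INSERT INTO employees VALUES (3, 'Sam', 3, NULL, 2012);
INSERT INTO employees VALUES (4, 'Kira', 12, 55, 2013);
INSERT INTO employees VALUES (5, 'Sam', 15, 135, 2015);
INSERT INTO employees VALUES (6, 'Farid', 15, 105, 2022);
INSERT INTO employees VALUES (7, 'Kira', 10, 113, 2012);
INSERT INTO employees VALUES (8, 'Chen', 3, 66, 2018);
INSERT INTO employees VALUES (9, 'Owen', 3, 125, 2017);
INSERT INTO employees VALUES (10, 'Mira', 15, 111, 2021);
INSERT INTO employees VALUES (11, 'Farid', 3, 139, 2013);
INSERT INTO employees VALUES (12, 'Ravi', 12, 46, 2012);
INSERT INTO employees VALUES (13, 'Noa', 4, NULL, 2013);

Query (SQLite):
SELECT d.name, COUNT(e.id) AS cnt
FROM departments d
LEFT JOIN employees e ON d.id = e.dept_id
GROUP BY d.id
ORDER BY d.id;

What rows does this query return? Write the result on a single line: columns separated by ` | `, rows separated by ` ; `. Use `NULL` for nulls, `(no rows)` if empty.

Sales | 5 ; Legal | 1 ; Engineering | 2 ; Marketing | 2 ; HR | 3

LEFT JOIN keeps every departments row; unmatched ones get NULL for employees columns.
Group by departments.id and compute COUNT(e.id). COUNT(col) of an all-NULL group is 0.
  3: ids {1, 3, 8, 9, 11} → COUNT(e.id)=5
  4: ids {13} → COUNT(e.id)=1
  10: ids {2, 7} → COUNT(e.id)=2
  12: ids {4, 12} → COUNT(e.id)=2
  15: ids {5, 6, 10} → COUNT(e.id)=3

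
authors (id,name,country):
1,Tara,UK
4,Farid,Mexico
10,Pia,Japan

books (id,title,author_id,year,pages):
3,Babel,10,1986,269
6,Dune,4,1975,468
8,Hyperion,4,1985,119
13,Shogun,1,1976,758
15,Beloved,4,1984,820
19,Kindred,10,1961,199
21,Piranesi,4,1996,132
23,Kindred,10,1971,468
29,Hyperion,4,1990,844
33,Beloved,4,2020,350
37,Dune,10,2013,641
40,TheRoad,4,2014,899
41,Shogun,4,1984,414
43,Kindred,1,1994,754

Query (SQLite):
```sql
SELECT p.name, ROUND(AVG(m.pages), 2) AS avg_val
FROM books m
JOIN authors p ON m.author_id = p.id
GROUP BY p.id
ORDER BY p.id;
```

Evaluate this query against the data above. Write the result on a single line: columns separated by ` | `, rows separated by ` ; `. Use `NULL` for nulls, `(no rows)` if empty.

Join each books row to its authors via author_id.
Group joined rows by authors.id; compute ROUND(AVG(m.pages), 2) per group.
  1: ids {13, 43} → ROUND(AVG(m.pages), 2)=756
  4: ids {6, 8, 15, 21, 29, 33, 40, 41} → ROUND(AVG(m.pages), 2)=505.75
  10: ids {3, 19, 23, 37} → ROUND(AVG(m.pages), 2)=394.25

Tara | 756 ; Farid | 505.75 ; Pia | 394.25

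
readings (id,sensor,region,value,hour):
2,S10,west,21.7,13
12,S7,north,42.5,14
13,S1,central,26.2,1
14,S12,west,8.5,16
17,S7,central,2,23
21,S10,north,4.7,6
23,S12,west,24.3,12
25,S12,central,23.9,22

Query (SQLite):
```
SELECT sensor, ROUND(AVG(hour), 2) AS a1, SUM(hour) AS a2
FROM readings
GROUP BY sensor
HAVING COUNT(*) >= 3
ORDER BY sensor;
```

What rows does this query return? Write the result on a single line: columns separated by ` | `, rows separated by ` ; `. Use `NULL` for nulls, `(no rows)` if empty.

Group readings by sensor.
Per group compute: ROUND(AVG(hour), 2), SUM(hour).
HAVING: drop groups with fewer than 3 rows.
  S1: ids {13} → ROUND(AVG(hour), 2)=1, SUM(hour)=1
  S10: ids {2, 21} → ROUND(AVG(hour), 2)=9.5, SUM(hour)=19
  S12: ids {14, 23, 25} → ROUND(AVG(hour), 2)=16.67, SUM(hour)=50
  S7: ids {12, 17} → ROUND(AVG(hour), 2)=18.5, SUM(hour)=37

S12 | 16.67 | 50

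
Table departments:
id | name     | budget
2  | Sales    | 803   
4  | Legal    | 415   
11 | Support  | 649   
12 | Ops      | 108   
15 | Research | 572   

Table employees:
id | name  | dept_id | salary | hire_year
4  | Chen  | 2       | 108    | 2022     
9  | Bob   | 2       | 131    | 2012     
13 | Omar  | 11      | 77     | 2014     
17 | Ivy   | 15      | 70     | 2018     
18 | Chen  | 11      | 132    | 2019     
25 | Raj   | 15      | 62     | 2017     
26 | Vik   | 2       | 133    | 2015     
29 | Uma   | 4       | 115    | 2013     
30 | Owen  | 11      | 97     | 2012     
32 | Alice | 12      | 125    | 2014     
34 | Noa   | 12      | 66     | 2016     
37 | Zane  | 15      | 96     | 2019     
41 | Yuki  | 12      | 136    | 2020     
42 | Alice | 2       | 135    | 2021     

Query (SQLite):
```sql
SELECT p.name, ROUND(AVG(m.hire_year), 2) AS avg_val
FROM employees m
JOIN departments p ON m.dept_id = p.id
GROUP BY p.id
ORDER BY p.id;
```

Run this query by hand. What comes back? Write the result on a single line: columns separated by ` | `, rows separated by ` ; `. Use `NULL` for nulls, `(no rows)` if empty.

Sales | 2017.5 ; Legal | 2013 ; Support | 2015 ; Ops | 2016.67 ; Research | 2018

Join each employees row to its departments via dept_id.
Group joined rows by departments.id; compute ROUND(AVG(m.hire_year), 2) per group.
  2: ids {4, 9, 26, 42} → ROUND(AVG(m.hire_year), 2)=2017.5
  4: ids {29} → ROUND(AVG(m.hire_year), 2)=2013
  11: ids {13, 18, 30} → ROUND(AVG(m.hire_year), 2)=2015
  12: ids {32, 34, 41} → ROUND(AVG(m.hire_year), 2)=2016.67
  15: ids {17, 25, 37} → ROUND(AVG(m.hire_year), 2)=2018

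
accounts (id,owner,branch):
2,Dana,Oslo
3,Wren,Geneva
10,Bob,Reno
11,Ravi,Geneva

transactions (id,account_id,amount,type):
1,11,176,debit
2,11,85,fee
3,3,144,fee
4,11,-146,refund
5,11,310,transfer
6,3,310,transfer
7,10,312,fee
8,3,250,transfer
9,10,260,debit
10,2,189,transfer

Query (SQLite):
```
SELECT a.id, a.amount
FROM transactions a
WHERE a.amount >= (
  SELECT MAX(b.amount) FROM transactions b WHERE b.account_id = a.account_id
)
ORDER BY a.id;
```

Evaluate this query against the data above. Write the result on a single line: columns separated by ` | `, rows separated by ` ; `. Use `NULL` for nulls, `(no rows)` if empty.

For each transactions row a, compute MAX(amount) over rows sharing a.account_id.
Keep row a if a.amount >= that per-group MAX.
  account_id=2: MAX(amount) = 189
  account_id=3: MAX(amount) = 310
  account_id=10: MAX(amount) = 312
  account_id=11: MAX(amount) = 310

5 | 310 ; 6 | 310 ; 7 | 312 ; 10 | 189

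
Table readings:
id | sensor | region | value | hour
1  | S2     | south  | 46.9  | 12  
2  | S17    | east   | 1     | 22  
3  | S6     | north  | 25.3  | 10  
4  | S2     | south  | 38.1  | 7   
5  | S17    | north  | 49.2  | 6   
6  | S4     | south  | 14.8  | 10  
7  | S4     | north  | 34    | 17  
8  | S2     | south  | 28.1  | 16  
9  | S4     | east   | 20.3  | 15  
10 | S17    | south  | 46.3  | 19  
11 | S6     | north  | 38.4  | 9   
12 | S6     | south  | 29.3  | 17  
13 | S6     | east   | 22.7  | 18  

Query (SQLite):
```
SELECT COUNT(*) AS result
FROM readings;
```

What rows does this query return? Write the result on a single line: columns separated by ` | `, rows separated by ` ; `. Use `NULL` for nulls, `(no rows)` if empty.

All hour values: [12, 22, 10, 7, 6, 10, 17, 16, 15, 19, 9, 17, 18].
COUNT(*) counts rows → 13.

13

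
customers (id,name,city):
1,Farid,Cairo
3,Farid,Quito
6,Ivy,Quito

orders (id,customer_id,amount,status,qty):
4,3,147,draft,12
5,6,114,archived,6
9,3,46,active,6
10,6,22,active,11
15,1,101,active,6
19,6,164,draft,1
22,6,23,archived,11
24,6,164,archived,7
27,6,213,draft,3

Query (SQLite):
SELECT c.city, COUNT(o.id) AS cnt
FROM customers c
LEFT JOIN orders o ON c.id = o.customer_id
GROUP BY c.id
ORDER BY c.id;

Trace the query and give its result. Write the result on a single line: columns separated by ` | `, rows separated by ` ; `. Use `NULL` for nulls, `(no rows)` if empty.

Cairo | 1 ; Quito | 2 ; Quito | 6

LEFT JOIN keeps every customers row; unmatched ones get NULL for orders columns.
Group by customers.id and compute COUNT(o.id). COUNT(col) of an all-NULL group is 0.
  1: ids {15} → COUNT(o.id)=1
  3: ids {4, 9} → COUNT(o.id)=2
  6: ids {5, 10, 19, 22, 24, 27} → COUNT(o.id)=6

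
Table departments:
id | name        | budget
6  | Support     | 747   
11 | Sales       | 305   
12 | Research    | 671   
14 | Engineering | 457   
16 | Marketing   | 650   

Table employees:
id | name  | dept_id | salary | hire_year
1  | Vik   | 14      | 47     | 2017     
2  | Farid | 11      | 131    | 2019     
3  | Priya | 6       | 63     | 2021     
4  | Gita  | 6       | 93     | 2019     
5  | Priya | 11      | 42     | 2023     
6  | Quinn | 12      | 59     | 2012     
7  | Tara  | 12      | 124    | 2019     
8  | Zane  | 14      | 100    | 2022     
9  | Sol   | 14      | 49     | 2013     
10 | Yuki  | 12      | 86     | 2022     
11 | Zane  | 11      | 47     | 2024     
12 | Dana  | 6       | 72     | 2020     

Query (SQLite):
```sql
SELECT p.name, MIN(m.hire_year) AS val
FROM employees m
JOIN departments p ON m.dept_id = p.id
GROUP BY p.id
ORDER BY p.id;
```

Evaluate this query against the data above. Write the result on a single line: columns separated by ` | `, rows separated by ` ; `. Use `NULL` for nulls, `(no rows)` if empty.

Join each employees row to its departments via dept_id.
Group joined rows by departments.id; compute MIN(m.hire_year) per group.
  6: ids {3, 4, 12} → MIN(m.hire_year)=2019
  11: ids {2, 5, 11} → MIN(m.hire_year)=2019
  12: ids {6, 7, 10} → MIN(m.hire_year)=2012
  14: ids {1, 8, 9} → MIN(m.hire_year)=2013

Support | 2019 ; Sales | 2019 ; Research | 2012 ; Engineering | 2013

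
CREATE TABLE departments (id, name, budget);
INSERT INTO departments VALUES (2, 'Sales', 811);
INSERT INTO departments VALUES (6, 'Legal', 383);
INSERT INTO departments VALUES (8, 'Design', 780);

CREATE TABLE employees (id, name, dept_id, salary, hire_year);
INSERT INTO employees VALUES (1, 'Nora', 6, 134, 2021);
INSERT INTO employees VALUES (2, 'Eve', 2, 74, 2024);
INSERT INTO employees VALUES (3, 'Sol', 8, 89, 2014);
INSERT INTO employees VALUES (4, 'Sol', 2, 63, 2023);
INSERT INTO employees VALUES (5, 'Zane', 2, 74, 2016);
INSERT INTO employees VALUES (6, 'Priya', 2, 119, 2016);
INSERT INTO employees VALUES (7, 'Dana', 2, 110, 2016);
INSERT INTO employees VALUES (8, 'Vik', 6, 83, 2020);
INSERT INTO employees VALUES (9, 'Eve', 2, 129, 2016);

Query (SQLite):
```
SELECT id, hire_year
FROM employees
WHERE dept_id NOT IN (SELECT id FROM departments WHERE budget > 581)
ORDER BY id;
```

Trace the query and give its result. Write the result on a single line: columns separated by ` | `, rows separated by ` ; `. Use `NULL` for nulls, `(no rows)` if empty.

1 | 2021 ; 8 | 2020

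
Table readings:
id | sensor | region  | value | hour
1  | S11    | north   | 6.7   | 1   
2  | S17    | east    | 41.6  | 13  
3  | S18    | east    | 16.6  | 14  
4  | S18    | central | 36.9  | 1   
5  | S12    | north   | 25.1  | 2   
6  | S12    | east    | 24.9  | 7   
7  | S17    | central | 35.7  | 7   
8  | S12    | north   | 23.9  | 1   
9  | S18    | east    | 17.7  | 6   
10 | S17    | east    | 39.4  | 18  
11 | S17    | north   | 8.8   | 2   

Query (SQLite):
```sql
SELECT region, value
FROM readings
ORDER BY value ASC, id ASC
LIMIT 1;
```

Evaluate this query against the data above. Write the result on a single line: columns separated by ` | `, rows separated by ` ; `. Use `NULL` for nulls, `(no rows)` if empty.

north | 6.7

Sort by value asc, tiebreak id asc: (6.7, id=1), (8.8, id=11), (16.6, id=3), (17.7, id=9) …. Take first 1.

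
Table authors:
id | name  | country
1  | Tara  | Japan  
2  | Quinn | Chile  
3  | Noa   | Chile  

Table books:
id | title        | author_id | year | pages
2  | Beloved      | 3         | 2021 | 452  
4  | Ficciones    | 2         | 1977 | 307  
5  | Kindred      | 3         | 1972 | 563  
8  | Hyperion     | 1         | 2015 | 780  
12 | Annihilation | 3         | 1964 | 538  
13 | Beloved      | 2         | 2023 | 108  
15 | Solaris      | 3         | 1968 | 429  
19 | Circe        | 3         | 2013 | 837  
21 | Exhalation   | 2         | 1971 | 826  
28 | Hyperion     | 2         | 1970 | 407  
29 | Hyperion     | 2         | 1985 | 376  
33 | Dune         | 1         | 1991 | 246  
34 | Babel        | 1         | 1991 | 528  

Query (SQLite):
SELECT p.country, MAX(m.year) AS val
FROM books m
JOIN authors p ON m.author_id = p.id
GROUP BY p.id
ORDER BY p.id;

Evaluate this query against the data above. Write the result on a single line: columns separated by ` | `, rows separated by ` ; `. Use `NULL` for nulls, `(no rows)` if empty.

Japan | 2015 ; Chile | 2023 ; Chile | 2021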